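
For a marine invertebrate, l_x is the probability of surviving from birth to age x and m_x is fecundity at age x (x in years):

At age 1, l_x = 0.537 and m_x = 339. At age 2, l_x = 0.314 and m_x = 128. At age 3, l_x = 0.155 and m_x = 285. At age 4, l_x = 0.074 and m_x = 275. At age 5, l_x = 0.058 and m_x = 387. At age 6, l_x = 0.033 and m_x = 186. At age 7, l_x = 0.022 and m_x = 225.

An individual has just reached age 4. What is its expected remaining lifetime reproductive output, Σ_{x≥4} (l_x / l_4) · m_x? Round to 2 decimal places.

728.16

l_4 = 0.074. Conditional survival from age 4 to x is l_x / l_4.
  x=4: (0.074/0.074) × 275 = 275.0000
  x=5: (0.058/0.074) × 387 = 303.3243
  x=6: (0.033/0.074) × 186 = 82.9459
  x=7: (0.022/0.074) × 225 = 66.8919
Sum = 275.0000 + 303.3243 + 82.9459 + 66.8919 = 728.1622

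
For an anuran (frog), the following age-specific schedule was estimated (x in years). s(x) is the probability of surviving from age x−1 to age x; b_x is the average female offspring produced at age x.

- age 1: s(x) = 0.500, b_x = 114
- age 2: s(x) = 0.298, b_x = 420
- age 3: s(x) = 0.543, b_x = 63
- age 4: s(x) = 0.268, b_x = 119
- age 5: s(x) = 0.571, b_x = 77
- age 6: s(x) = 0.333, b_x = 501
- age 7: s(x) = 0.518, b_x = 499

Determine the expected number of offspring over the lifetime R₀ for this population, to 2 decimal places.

131.34

Survivorship from birth: l_x = s_1·s_2·…·s_x.
  l_1 = 0.50000
  l_2 = 0.14900
  l_3 = 0.08091
  l_4 = 0.02168
  l_5 = 0.01238
  l_6 = 0.00412
  l_7 = 0.00214
R₀ = Σ l_x b_x:
  age 1: 0.50000 × 114 = 57.0000
  age 2: 0.14900 × 420 = 62.5800
  age 3: 0.08091 × 63 = 5.0973
  age 4: 0.02168 × 119 = 2.5799
  age 5: 0.01238 × 77 = 0.9533
  age 6: 0.00412 × 501 = 2.0641
  age 7: 0.00214 × 499 = 1.0679
R₀ = 57.0000 + 62.5800 + 5.0973 + 2.5799 + 0.9533 + 2.0641 + 1.0679 = 131.3425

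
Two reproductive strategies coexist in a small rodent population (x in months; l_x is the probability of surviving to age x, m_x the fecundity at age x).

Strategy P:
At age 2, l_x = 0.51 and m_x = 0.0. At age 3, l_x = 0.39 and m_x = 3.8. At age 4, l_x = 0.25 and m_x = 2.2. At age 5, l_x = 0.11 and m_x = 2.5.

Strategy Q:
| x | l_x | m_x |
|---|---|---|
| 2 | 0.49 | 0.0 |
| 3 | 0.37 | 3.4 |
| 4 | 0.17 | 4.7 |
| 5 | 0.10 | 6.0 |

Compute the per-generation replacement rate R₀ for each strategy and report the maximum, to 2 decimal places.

Strategy P: R₀ = 0.51×0.0 + 0.39×3.8 + 0.25×2.2 + 0.11×2.5 = 2.3070
Strategy Q: R₀ = 0.49×0.0 + 0.37×3.4 + 0.17×4.7 + 0.10×6.0 = 2.6570
Highest R₀: strategy Q with 2.6570.

2.66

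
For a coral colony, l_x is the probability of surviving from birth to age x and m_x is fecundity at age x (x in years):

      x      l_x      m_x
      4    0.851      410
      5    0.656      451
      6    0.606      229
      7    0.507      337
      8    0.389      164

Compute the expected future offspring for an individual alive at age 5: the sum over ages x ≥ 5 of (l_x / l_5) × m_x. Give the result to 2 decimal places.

1020.25

l_5 = 0.656. Conditional survival from age 5 to x is l_x / l_5.
  x=5: (0.656/0.656) × 451 = 451.0000
  x=6: (0.606/0.656) × 229 = 211.5457
  x=7: (0.507/0.656) × 337 = 260.4558
  x=8: (0.389/0.656) × 164 = 97.2500
Sum = 451.0000 + 211.5457 + 260.4558 + 97.2500 = 1020.2515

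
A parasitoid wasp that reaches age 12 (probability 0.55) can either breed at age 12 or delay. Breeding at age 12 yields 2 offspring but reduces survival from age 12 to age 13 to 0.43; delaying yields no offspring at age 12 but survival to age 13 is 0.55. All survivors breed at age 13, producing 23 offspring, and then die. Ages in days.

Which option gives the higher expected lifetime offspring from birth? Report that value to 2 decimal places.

breed at age 12: R₀ = 0.55 × (2 + 0.43 × 23) = 0.55 × 11.8900 = 6.5395
delay to age 13: R₀ = 0.55 × (0.55 × 23) = 0.55 × 12.6500 = 6.9575
Higher: delay to age 13 (6.9575).

6.96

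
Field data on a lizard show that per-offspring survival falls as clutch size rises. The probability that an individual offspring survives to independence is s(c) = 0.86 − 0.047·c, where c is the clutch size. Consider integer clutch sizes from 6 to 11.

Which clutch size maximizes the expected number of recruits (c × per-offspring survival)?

Expected recruits = c × s(c):
  c=6: 6 × 0.578 = 3.468
  c=7: 7 × 0.531 = 3.717
  c=8: 8 × 0.484 = 3.872
  c=9: 9 × 0.437 = 3.933
  c=10: 10 × 0.390 = 3.900
  c=11: 11 × 0.343 = 3.773
Maximum at c = 9 (3.933 recruits).

9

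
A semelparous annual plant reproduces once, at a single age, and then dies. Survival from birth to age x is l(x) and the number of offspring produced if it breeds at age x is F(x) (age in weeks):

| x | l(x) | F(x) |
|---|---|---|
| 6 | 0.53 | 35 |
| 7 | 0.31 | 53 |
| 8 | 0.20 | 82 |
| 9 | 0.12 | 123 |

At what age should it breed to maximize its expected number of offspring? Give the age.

6

Expected offspring if breeding at age x = l(x) × F(x):
  age 6: 0.53 × 35 = 18.550
  age 7: 0.31 × 53 = 16.430
  age 8: 0.20 × 82 = 16.400
  age 9: 0.12 × 123 = 14.760
Maximum at age 6 (18.550).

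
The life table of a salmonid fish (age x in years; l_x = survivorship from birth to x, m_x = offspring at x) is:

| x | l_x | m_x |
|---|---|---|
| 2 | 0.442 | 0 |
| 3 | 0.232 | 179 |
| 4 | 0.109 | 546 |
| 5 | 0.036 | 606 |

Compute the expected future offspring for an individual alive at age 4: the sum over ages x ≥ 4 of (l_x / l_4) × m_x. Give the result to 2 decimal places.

746.15

l_4 = 0.109. Conditional survival from age 4 to x is l_x / l_4.
  x=4: (0.109/0.109) × 546 = 546.0000
  x=5: (0.036/0.109) × 606 = 200.1468
Sum = 546.0000 + 200.1468 = 746.1468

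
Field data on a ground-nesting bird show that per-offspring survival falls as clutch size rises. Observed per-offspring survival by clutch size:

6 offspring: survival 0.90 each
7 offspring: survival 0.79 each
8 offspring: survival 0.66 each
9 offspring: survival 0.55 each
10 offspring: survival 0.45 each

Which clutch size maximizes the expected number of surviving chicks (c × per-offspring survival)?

7

Expected surviving chicks = c × s(c):
  c=6: 6 × 0.90 = 5.400
  c=7: 7 × 0.79 = 5.530
  c=8: 8 × 0.66 = 5.280
  c=9: 9 × 0.55 = 4.950
  c=10: 10 × 0.45 = 4.500
Maximum at c = 7 (5.530 surviving chicks).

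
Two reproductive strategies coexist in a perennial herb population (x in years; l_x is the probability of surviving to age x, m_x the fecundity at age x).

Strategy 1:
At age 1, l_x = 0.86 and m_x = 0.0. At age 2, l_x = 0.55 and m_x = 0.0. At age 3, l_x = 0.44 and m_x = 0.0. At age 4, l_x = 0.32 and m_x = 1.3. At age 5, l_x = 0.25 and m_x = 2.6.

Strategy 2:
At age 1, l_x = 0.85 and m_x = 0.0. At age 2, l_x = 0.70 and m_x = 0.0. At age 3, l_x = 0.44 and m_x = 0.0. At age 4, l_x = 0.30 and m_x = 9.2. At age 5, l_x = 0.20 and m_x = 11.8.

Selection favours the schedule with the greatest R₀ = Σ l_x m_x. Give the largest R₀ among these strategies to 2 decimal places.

5.12

Strategy 1: R₀ = 0.86×0.0 + 0.55×0.0 + 0.44×0.0 + 0.32×1.3 + 0.25×2.6 = 1.0660
Strategy 2: R₀ = 0.85×0.0 + 0.70×0.0 + 0.44×0.0 + 0.30×9.2 + 0.20×11.8 = 5.1200
Highest R₀: strategy 2 with 5.1200.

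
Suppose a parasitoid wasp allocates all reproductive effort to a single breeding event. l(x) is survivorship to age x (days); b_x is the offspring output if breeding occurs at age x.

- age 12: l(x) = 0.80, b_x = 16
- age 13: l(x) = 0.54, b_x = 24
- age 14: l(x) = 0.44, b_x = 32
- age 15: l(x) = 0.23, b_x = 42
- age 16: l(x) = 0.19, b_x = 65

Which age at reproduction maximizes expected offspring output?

14

Expected offspring if breeding at age x = l(x) × b_x:
  age 12: 0.80 × 16 = 12.800
  age 13: 0.54 × 24 = 12.960
  age 14: 0.44 × 32 = 14.080
  age 15: 0.23 × 42 = 9.660
  age 16: 0.19 × 65 = 12.350
Maximum at age 14 (14.080).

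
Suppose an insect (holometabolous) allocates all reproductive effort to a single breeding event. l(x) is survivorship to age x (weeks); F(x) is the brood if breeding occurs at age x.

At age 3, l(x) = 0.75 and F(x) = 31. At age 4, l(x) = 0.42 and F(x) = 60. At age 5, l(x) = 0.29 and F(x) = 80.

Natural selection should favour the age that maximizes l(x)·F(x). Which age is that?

4

Expected offspring if breeding at age x = l(x) × F(x):
  age 3: 0.75 × 31 = 23.250
  age 4: 0.42 × 60 = 25.200
  age 5: 0.29 × 80 = 23.200
Maximum at age 4 (25.200).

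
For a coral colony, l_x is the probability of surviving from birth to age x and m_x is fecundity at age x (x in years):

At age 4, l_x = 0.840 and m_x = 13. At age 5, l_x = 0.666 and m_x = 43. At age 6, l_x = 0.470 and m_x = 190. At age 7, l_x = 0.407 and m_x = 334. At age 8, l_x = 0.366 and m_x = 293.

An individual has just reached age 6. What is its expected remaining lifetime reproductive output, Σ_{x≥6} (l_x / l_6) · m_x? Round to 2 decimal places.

707.40

l_6 = 0.470. Conditional survival from age 6 to x is l_x / l_6.
  x=6: (0.470/0.470) × 190 = 190.0000
  x=7: (0.407/0.470) × 334 = 289.2298
  x=8: (0.366/0.470) × 293 = 228.1660
Sum = 190.0000 + 289.2298 + 228.1660 = 707.3957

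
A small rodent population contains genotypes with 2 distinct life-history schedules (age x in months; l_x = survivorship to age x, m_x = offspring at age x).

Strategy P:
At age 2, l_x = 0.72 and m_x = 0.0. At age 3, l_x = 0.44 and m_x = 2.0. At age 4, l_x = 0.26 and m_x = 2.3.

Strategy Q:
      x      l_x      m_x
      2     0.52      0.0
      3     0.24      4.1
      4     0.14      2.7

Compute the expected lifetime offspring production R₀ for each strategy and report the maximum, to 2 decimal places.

Strategy P: R₀ = 0.72×0.0 + 0.44×2.0 + 0.26×2.3 = 1.4780
Strategy Q: R₀ = 0.52×0.0 + 0.24×4.1 + 0.14×2.7 = 1.3620
Highest R₀: strategy P with 1.4780.

1.48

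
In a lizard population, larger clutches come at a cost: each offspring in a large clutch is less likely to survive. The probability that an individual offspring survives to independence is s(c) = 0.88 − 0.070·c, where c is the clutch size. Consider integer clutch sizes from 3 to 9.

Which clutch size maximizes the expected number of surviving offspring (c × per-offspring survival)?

Expected surviving offspring = c × s(c):
  c=3: 3 × 0.670 = 2.010
  c=4: 4 × 0.600 = 2.400
  c=5: 5 × 0.530 = 2.650
  c=6: 6 × 0.460 = 2.760
  c=7: 7 × 0.390 = 2.730
  c=8: 8 × 0.320 = 2.560
  c=9: 9 × 0.250 = 2.250
Maximum at c = 6 (2.760 surviving offspring).

6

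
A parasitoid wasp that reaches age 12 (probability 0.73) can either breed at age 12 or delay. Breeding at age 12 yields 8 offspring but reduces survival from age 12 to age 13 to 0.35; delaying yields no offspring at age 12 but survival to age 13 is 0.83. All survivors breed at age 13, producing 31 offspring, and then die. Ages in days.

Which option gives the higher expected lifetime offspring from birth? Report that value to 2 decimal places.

18.78

breed at age 12: R₀ = 0.73 × (8 + 0.35 × 31) = 0.73 × 18.8500 = 13.7605
delay to age 13: R₀ = 0.73 × (0.83 × 31) = 0.73 × 25.7300 = 18.7829
Higher: delay to age 13 (18.7829).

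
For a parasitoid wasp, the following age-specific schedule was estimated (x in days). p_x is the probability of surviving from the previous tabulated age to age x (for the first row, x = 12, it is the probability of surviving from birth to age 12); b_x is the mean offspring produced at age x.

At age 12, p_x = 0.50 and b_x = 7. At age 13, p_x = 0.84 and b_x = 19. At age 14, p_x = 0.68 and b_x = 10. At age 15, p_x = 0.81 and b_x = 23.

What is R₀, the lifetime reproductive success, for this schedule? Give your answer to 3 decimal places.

19.657

Survivorship from birth: l_x = p_12·p_13·…·p_x.
  l_12 = 0.50000
  l_13 = 0.42000
  l_14 = 0.28560
  l_15 = 0.23134
R₀ = Σ l_x b_x:
  age 12: 0.50000 × 7 = 3.5000
  age 13: 0.42000 × 19 = 7.9800
  age 14: 0.28560 × 10 = 2.8560
  age 15: 0.23134 × 23 = 5.3208
R₀ = 3.5000 + 7.9800 + 2.8560 + 5.3208 = 19.6568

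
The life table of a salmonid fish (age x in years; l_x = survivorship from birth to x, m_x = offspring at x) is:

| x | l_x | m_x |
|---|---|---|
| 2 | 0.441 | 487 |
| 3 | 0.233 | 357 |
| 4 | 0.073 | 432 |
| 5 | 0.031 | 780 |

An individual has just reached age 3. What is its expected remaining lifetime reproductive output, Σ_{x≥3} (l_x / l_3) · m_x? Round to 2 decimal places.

l_3 = 0.233. Conditional survival from age 3 to x is l_x / l_3.
  x=3: (0.233/0.233) × 357 = 357.0000
  x=4: (0.073/0.233) × 432 = 135.3476
  x=5: (0.031/0.233) × 780 = 103.7768
Sum = 357.0000 + 135.3476 + 103.7768 = 596.1245

596.12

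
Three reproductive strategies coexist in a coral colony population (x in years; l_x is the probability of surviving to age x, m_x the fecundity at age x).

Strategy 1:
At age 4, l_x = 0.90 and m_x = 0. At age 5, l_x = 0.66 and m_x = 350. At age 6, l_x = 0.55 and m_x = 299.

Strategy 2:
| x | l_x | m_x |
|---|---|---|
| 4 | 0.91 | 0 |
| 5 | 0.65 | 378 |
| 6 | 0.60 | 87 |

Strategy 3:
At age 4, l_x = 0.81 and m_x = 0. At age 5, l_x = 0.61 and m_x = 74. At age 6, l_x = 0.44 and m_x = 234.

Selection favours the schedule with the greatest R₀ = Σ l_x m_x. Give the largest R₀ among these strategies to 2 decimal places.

395.45

Strategy 1: R₀ = 0.90×0 + 0.66×350 + 0.55×299 = 395.4500
Strategy 2: R₀ = 0.91×0 + 0.65×378 + 0.60×87 = 297.9000
Strategy 3: R₀ = 0.81×0 + 0.61×74 + 0.44×234 = 148.1000
Highest R₀: strategy 1 with 395.4500.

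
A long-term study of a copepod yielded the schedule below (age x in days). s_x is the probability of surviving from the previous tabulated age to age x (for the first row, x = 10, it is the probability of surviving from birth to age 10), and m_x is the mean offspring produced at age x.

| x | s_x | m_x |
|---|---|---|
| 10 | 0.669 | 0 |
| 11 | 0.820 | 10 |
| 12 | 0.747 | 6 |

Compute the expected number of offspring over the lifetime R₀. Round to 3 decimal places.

7.945

Survivorship from birth: l_x = s_10·s_11·…·s_x.
  l_10 = 0.66900
  l_11 = 0.54858
  l_12 = 0.40979
R₀ = Σ l_x m_x:
  age 10: 0.66900 × 0 = 0.0000
  age 11: 0.54858 × 10 = 5.4858
  age 12: 0.40979 × 6 = 2.4587
R₀ = 0.0000 + 5.4858 + 2.4587 = 7.9445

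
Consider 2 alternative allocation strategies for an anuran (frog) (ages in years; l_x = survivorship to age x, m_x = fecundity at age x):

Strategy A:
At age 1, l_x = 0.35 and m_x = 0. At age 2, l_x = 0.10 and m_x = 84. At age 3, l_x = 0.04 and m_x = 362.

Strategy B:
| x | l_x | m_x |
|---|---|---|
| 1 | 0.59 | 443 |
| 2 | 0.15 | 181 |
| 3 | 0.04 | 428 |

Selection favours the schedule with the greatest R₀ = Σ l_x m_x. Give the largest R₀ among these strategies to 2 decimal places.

305.64

Strategy A: R₀ = 0.35×0 + 0.10×84 + 0.04×362 = 22.8800
Strategy B: R₀ = 0.59×443 + 0.15×181 + 0.04×428 = 305.6400
Highest R₀: strategy B with 305.6400.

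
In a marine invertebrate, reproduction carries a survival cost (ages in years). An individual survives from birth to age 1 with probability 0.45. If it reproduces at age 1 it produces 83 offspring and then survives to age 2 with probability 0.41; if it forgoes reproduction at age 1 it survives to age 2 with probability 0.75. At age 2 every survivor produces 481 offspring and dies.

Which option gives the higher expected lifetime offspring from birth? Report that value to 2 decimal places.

162.34

breed at age 1: R₀ = 0.45 × (83 + 0.41 × 481) = 0.45 × 280.2100 = 126.0945
delay to age 2: R₀ = 0.45 × (0.75 × 481) = 0.45 × 360.7500 = 162.3375
Higher: delay to age 2 (162.3375).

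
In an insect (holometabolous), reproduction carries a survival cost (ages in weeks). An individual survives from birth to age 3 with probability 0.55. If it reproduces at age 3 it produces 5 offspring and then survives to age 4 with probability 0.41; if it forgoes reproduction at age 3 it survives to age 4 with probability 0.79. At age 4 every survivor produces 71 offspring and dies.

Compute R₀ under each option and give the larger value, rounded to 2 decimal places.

30.85

breed at age 3: R₀ = 0.55 × (5 + 0.41 × 71) = 0.55 × 34.1100 = 18.7605
delay to age 4: R₀ = 0.55 × (0.79 × 71) = 0.55 × 56.0900 = 30.8495
Higher: delay to age 4 (30.8495).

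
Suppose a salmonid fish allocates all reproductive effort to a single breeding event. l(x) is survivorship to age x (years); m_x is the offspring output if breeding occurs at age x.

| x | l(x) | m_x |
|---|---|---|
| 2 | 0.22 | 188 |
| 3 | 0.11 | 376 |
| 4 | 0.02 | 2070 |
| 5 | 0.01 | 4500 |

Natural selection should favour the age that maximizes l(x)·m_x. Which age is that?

5

Expected offspring if breeding at age x = l(x) × m_x:
  age 2: 0.22 × 188 = 41.360
  age 3: 0.11 × 376 = 41.360
  age 4: 0.02 × 2070 = 41.400
  age 5: 0.01 × 4500 = 45.000
Maximum at age 5 (45.000).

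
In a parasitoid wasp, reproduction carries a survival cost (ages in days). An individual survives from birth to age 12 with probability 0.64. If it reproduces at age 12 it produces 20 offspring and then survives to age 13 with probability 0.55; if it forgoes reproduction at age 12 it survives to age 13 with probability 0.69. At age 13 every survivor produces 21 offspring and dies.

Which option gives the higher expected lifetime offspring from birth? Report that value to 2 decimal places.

20.19

breed at age 12: R₀ = 0.64 × (20 + 0.55 × 21) = 0.64 × 31.5500 = 20.1920
delay to age 13: R₀ = 0.64 × (0.69 × 21) = 0.64 × 14.4900 = 9.2736
Higher: breed at age 12 (20.1920).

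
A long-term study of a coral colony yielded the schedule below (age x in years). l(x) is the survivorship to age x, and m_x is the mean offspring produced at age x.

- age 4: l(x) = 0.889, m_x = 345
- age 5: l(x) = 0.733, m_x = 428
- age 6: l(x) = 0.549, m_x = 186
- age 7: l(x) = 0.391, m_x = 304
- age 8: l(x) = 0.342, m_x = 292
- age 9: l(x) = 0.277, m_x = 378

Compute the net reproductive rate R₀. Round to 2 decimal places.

R₀ = Σ l(x) m_x:
  age 4: 0.889 × 345 = 306.7050
  age 5: 0.733 × 428 = 313.7240
  age 6: 0.549 × 186 = 102.1140
  age 7: 0.391 × 304 = 118.8640
  age 8: 0.342 × 292 = 99.8640
  age 9: 0.277 × 378 = 104.7060
R₀ = 306.7050 + 313.7240 + 102.1140 + 118.8640 + 99.8640 + 104.7060 = 1045.9770

1045.98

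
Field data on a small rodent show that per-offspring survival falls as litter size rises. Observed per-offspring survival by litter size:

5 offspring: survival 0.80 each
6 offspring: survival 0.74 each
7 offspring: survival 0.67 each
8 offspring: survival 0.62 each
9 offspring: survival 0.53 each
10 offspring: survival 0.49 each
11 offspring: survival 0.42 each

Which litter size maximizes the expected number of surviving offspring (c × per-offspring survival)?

Expected surviving offspring = c × s(c):
  c=5: 5 × 0.80 = 4.000
  c=6: 6 × 0.74 = 4.440
  c=7: 7 × 0.67 = 4.690
  c=8: 8 × 0.62 = 4.960
  c=9: 9 × 0.53 = 4.770
  c=10: 10 × 0.49 = 4.900
  c=11: 11 × 0.42 = 4.620
Maximum at c = 8 (4.960 surviving offspring).

8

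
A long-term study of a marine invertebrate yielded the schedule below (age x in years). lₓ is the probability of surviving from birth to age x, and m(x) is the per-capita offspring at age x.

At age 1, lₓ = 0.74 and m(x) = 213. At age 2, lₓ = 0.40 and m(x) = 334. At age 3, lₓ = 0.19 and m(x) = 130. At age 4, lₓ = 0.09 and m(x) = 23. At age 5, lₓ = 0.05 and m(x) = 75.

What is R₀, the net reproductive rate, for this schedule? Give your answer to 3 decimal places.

R₀ = Σ lₓ m(x):
  age 1: 0.74 × 213 = 157.6200
  age 2: 0.40 × 334 = 133.6000
  age 3: 0.19 × 130 = 24.7000
  age 4: 0.09 × 23 = 2.0700
  age 5: 0.05 × 75 = 3.7500
R₀ = 157.6200 + 133.6000 + 24.7000 + 2.0700 + 3.7500 = 321.7400

321.740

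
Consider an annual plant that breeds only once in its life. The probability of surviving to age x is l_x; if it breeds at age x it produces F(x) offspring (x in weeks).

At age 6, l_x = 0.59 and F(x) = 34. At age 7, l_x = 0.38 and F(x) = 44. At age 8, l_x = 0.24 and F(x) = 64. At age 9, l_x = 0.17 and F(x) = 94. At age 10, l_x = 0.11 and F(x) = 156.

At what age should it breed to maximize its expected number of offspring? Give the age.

6

Expected offspring if breeding at age x = l_x × F(x):
  age 6: 0.59 × 34 = 20.060
  age 7: 0.38 × 44 = 16.720
  age 8: 0.24 × 64 = 15.360
  age 9: 0.17 × 94 = 15.980
  age 10: 0.11 × 156 = 17.160
Maximum at age 6 (20.060).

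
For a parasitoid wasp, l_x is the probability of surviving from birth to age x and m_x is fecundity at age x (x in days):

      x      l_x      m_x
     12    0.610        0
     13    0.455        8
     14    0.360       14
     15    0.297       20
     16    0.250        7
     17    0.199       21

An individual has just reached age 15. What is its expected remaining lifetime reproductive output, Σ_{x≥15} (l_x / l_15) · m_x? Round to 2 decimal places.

39.96

l_15 = 0.297. Conditional survival from age 15 to x is l_x / l_15.
  x=15: (0.297/0.297) × 20 = 20.0000
  x=16: (0.250/0.297) × 7 = 5.8923
  x=17: (0.199/0.297) × 21 = 14.0707
Sum = 20.0000 + 5.8923 + 14.0707 = 39.9630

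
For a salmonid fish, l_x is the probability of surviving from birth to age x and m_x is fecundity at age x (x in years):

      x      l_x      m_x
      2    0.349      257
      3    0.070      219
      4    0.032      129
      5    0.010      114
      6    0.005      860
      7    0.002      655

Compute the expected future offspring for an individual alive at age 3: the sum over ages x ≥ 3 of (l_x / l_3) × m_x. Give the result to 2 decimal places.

374.40

l_3 = 0.070. Conditional survival from age 3 to x is l_x / l_3.
  x=3: (0.070/0.070) × 219 = 219.0000
  x=4: (0.032/0.070) × 129 = 58.9714
  x=5: (0.010/0.070) × 114 = 16.2857
  x=6: (0.005/0.070) × 860 = 61.4286
  x=7: (0.002/0.070) × 655 = 18.7143
Sum = 219.0000 + 58.9714 + 16.2857 + 61.4286 + 18.7143 = 374.4000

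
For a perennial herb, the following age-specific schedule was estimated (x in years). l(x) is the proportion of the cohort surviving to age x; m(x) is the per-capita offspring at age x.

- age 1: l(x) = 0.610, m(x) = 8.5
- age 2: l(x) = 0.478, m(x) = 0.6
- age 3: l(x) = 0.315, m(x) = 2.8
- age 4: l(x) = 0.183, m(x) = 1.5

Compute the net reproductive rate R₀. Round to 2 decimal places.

6.63

R₀ = Σ l(x) m(x):
  age 1: 0.610 × 8.5 = 5.1850
  age 2: 0.478 × 0.6 = 0.2868
  age 3: 0.315 × 2.8 = 0.8820
  age 4: 0.183 × 1.5 = 0.2745
R₀ = 5.1850 + 0.2868 + 0.8820 + 0.2745 = 6.6283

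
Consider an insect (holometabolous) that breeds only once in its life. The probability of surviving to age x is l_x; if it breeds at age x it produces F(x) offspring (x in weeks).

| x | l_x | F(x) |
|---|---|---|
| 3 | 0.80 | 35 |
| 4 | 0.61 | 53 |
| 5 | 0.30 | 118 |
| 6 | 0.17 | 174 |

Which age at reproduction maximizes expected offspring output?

Expected offspring if breeding at age x = l_x × F(x):
  age 3: 0.80 × 35 = 28.000
  age 4: 0.61 × 53 = 32.330
  age 5: 0.30 × 118 = 35.400
  age 6: 0.17 × 174 = 29.580
Maximum at age 5 (35.400).

5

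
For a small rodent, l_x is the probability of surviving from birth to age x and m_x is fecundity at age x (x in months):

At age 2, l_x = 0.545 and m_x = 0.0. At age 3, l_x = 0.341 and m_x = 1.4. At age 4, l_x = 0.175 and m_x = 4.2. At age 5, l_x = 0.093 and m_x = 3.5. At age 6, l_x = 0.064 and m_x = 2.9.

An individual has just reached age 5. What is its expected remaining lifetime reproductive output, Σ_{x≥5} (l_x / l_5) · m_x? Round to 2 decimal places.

l_5 = 0.093. Conditional survival from age 5 to x is l_x / l_5.
  x=5: (0.093/0.093) × 3.5 = 3.5000
  x=6: (0.064/0.093) × 2.9 = 1.9957
Sum = 3.5000 + 1.9957 = 5.4957

5.50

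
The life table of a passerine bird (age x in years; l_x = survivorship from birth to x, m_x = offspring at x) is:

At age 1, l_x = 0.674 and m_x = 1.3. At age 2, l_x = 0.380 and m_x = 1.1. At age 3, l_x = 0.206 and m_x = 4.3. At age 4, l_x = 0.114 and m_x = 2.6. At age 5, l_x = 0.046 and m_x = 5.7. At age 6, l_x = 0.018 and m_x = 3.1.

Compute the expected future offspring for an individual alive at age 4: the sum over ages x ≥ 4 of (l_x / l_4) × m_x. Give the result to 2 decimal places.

5.39

l_4 = 0.114. Conditional survival from age 4 to x is l_x / l_4.
  x=4: (0.114/0.114) × 2.6 = 2.6000
  x=5: (0.046/0.114) × 5.7 = 2.3000
  x=6: (0.018/0.114) × 3.1 = 0.4895
Sum = 2.6000 + 2.3000 + 0.4895 = 5.3895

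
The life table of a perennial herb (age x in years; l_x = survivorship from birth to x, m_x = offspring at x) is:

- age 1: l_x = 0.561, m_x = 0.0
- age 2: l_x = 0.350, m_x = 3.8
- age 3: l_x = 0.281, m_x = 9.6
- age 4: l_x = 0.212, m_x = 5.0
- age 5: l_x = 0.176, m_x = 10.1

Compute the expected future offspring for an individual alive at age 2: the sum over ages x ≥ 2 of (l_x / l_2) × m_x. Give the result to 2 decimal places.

19.61

l_2 = 0.350. Conditional survival from age 2 to x is l_x / l_2.
  x=2: (0.350/0.350) × 3.8 = 3.8000
  x=3: (0.281/0.350) × 9.6 = 7.7074
  x=4: (0.212/0.350) × 5.0 = 3.0286
  x=5: (0.176/0.350) × 10.1 = 5.0789
Sum = 3.8000 + 7.7074 + 3.0286 + 5.0789 = 19.6149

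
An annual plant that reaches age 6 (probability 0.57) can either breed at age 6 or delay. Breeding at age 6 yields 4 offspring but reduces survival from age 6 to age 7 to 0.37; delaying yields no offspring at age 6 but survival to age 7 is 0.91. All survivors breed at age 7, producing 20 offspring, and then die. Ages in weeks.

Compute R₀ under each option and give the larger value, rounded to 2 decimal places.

breed at age 6: R₀ = 0.57 × (4 + 0.37 × 20) = 0.57 × 11.4000 = 6.4980
delay to age 7: R₀ = 0.57 × (0.91 × 20) = 0.57 × 18.2000 = 10.3740
Higher: delay to age 7 (10.3740).

10.37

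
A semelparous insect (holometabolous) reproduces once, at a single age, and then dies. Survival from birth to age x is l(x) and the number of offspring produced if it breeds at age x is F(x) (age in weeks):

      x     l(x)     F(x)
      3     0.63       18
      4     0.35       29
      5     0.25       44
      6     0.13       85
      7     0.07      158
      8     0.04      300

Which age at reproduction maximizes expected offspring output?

8

Expected offspring if breeding at age x = l(x) × F(x):
  age 3: 0.63 × 18 = 11.340
  age 4: 0.35 × 29 = 10.150
  age 5: 0.25 × 44 = 11.000
  age 6: 0.13 × 85 = 11.050
  age 7: 0.07 × 158 = 11.060
  age 8: 0.04 × 300 = 12.000
Maximum at age 8 (12.000).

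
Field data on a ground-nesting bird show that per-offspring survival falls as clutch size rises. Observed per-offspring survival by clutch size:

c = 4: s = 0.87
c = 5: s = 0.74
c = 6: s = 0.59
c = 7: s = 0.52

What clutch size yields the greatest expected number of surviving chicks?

5

Expected surviving chicks = c × s(c):
  c=4: 4 × 0.87 = 3.480
  c=5: 5 × 0.74 = 3.700
  c=6: 6 × 0.59 = 3.540
  c=7: 7 × 0.52 = 3.640
Maximum at c = 5 (3.700 surviving chicks).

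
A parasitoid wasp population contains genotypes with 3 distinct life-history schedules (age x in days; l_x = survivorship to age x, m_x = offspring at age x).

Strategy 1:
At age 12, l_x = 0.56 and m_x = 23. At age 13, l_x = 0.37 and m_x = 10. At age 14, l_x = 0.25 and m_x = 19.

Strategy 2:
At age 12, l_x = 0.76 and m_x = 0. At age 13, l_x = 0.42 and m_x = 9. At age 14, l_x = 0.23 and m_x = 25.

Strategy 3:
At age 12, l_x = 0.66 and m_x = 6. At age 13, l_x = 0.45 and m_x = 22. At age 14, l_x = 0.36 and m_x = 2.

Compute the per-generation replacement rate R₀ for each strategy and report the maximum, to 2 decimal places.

Strategy 1: R₀ = 0.56×23 + 0.37×10 + 0.25×19 = 21.3300
Strategy 2: R₀ = 0.76×0 + 0.42×9 + 0.23×25 = 9.5300
Strategy 3: R₀ = 0.66×6 + 0.45×22 + 0.36×2 = 14.5800
Highest R₀: strategy 1 with 21.3300.

21.33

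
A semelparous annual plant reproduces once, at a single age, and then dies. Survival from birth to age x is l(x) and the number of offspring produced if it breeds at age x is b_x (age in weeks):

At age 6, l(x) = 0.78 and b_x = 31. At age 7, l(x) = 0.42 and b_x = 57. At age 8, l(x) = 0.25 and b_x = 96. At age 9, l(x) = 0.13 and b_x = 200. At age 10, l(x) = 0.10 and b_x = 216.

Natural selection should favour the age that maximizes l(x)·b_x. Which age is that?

9

Expected offspring if breeding at age x = l(x) × b_x:
  age 6: 0.78 × 31 = 24.180
  age 7: 0.42 × 57 = 23.940
  age 8: 0.25 × 96 = 24.000
  age 9: 0.13 × 200 = 26.000
  age 10: 0.10 × 216 = 21.600
Maximum at age 9 (26.000).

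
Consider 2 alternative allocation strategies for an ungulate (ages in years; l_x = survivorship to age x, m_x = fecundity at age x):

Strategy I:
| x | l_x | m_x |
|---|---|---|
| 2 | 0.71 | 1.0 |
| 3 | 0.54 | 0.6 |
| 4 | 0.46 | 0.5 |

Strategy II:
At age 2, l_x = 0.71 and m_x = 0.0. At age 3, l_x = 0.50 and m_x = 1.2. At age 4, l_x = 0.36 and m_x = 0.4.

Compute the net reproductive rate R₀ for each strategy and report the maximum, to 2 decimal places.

1.26

Strategy I: R₀ = 0.71×1.0 + 0.54×0.6 + 0.46×0.5 = 1.2640
Strategy II: R₀ = 0.71×0.0 + 0.50×1.2 + 0.36×0.4 = 0.7440
Highest R₀: strategy I with 1.2640.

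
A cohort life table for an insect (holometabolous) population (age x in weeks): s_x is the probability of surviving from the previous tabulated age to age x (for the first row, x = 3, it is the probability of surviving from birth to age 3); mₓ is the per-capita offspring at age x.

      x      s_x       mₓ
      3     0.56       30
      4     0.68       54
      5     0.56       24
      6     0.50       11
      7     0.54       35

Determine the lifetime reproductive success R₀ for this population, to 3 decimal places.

45.669

Survivorship from birth: l_x = s_3·s_4·…·s_x.
  l_3 = 0.56000
  l_4 = 0.38080
  l_5 = 0.21325
  l_6 = 0.10662
  l_7 = 0.05758
R₀ = Σ l_x mₓ:
  age 3: 0.56000 × 30 = 16.8000
  age 4: 0.38080 × 54 = 20.5632
  age 5: 0.21325 × 24 = 5.1180
  age 6: 0.10662 × 11 = 1.1728
  age 7: 0.05758 × 35 = 2.0153
R₀ = 16.8000 + 20.5632 + 5.1180 + 1.1728 + 2.0153 = 45.6693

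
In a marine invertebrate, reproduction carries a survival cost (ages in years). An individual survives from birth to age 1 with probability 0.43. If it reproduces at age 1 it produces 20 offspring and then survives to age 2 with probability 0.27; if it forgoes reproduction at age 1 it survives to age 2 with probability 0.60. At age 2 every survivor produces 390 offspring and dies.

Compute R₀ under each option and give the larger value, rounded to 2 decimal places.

breed at age 1: R₀ = 0.43 × (20 + 0.27 × 390) = 0.43 × 125.3000 = 53.8790
delay to age 2: R₀ = 0.43 × (0.60 × 390) = 0.43 × 234.0000 = 100.6200
Higher: delay to age 2 (100.6200).

100.62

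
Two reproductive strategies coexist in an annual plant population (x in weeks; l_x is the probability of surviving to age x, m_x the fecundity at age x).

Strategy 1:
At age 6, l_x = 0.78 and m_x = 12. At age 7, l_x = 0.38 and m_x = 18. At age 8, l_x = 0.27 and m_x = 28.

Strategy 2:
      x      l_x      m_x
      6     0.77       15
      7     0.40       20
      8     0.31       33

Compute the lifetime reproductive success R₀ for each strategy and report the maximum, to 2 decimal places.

29.78

Strategy 1: R₀ = 0.78×12 + 0.38×18 + 0.27×28 = 23.7600
Strategy 2: R₀ = 0.77×15 + 0.40×20 + 0.31×33 = 29.7800
Highest R₀: strategy 2 with 29.7800.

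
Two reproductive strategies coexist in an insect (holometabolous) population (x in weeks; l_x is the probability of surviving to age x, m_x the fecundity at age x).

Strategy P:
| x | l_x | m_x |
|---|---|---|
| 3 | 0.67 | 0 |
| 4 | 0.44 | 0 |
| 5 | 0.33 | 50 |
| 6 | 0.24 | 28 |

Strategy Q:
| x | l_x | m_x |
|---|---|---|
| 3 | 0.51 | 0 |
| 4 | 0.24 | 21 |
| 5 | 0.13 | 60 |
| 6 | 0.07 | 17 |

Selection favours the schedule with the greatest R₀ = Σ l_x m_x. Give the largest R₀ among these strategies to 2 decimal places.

23.22

Strategy P: R₀ = 0.67×0 + 0.44×0 + 0.33×50 + 0.24×28 = 23.2200
Strategy Q: R₀ = 0.51×0 + 0.24×21 + 0.13×60 + 0.07×17 = 14.0300
Highest R₀: strategy P with 23.2200.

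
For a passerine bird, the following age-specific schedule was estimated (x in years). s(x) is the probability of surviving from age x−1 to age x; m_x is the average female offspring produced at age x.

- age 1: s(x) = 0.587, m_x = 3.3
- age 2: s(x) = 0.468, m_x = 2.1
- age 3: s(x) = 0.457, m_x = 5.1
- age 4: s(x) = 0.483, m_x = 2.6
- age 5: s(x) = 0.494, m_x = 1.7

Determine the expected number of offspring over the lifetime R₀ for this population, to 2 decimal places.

3.36

Survivorship from birth: l_x = s_1·s_2·…·s_x.
  l_1 = 0.58700
  l_2 = 0.27472
  l_3 = 0.12555
  l_4 = 0.06064
  l_5 = 0.02996
R₀ = Σ l_x m_x:
  age 1: 0.58700 × 3.3 = 1.9371
  age 2: 0.27472 × 2.1 = 0.5769
  age 3: 0.12555 × 5.1 = 0.6403
  age 4: 0.06064 × 2.6 = 0.1577
  age 5: 0.02996 × 1.7 = 0.0509
R₀ = 1.9371 + 0.5769 + 0.6403 + 0.1577 + 0.0509 = 3.3629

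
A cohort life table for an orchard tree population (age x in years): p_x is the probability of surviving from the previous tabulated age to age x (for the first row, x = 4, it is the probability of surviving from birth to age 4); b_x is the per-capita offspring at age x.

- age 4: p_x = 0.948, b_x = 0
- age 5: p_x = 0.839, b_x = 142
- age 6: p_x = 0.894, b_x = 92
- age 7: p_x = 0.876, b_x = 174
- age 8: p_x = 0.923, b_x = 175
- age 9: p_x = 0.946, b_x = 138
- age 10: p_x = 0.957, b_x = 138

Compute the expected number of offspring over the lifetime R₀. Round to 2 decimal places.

534.24

Survivorship from birth: l_x = p_4·p_5·…·p_x.
  l_4 = 0.94800
  l_5 = 0.79537
  l_6 = 0.71106
  l_7 = 0.62289
  l_8 = 0.57493
  l_9 = 0.54388
  l_10 = 0.52050
R₀ = Σ l_x b_x:
  age 4: 0.94800 × 0 = 0.0000
  age 5: 0.79537 × 142 = 112.9425
  age 6: 0.71106 × 92 = 65.4175
  age 7: 0.62289 × 174 = 108.3829
  age 8: 0.57493 × 175 = 100.6128
  age 9: 0.54388 × 138 = 75.0554
  age 10: 0.52050 × 138 = 71.8290
R₀ = 0.0000 + 112.9425 + 65.4175 + 108.3829 + 100.6128 + 75.0554 + 71.8290 = 534.2401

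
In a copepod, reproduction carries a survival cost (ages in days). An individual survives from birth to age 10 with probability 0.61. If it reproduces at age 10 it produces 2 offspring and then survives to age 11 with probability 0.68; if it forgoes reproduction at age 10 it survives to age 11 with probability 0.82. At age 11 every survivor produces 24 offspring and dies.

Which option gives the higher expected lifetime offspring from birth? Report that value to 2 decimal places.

breed at age 10: R₀ = 0.61 × (2 + 0.68 × 24) = 0.61 × 18.3200 = 11.1752
delay to age 11: R₀ = 0.61 × (0.82 × 24) = 0.61 × 19.6800 = 12.0048
Higher: delay to age 11 (12.0048).

12.00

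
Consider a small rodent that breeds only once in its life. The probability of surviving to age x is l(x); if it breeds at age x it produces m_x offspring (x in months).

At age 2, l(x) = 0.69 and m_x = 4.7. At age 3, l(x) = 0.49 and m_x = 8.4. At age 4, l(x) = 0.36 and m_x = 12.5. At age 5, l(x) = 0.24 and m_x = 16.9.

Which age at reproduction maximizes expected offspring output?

4

Expected offspring if breeding at age x = l(x) × m_x:
  age 2: 0.69 × 4.7 = 3.243
  age 3: 0.49 × 8.4 = 4.116
  age 4: 0.36 × 12.5 = 4.500
  age 5: 0.24 × 16.9 = 4.056
Maximum at age 4 (4.500).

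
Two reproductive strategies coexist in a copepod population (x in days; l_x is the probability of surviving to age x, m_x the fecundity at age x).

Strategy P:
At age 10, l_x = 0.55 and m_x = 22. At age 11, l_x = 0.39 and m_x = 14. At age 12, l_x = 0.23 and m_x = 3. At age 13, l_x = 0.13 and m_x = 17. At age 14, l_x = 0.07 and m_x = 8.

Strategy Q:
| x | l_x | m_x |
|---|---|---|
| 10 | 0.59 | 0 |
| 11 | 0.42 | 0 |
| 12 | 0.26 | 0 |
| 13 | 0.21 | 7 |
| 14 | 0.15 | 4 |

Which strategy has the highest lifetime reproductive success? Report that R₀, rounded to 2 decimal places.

21.02

Strategy P: R₀ = 0.55×22 + 0.39×14 + 0.23×3 + 0.13×17 + 0.07×8 = 21.0200
Strategy Q: R₀ = 0.59×0 + 0.42×0 + 0.26×0 + 0.21×7 + 0.15×4 = 2.0700
Highest R₀: strategy P with 21.0200.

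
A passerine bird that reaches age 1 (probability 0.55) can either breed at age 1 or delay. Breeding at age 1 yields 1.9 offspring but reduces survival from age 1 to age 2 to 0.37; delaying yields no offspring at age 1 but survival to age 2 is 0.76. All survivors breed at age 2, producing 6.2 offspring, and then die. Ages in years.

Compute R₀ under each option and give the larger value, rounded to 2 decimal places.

2.59

breed at age 1: R₀ = 0.55 × (1.9 + 0.37 × 6.2) = 0.55 × 4.1940 = 2.3067
delay to age 2: R₀ = 0.55 × (0.76 × 6.2) = 0.55 × 4.7120 = 2.5916
Higher: delay to age 2 (2.5916).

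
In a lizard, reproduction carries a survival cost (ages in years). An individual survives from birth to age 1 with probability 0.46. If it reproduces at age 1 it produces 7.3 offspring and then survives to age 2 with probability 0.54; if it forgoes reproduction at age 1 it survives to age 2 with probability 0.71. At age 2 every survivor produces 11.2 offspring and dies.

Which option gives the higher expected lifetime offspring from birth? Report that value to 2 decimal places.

breed at age 1: R₀ = 0.46 × (7.3 + 0.54 × 11.2) = 0.46 × 13.3480 = 6.1401
delay to age 2: R₀ = 0.46 × (0.71 × 11.2) = 0.46 × 7.9520 = 3.6579
Higher: breed at age 1 (6.1401).

6.14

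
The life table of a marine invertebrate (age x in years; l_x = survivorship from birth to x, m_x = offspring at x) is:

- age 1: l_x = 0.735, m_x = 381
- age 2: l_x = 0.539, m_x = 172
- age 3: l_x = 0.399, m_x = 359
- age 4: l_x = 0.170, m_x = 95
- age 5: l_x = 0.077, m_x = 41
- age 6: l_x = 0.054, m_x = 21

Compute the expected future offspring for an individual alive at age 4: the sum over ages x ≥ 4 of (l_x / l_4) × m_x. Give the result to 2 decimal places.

120.24

l_4 = 0.170. Conditional survival from age 4 to x is l_x / l_4.
  x=4: (0.170/0.170) × 95 = 95.0000
  x=5: (0.077/0.170) × 41 = 18.5706
  x=6: (0.054/0.170) × 21 = 6.6706
Sum = 95.0000 + 18.5706 + 6.6706 = 120.2412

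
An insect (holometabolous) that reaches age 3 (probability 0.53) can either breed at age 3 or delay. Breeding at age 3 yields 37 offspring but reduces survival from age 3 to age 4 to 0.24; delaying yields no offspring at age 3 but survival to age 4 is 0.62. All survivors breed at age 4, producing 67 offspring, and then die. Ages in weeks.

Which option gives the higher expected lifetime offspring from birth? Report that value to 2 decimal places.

breed at age 3: R₀ = 0.53 × (37 + 0.24 × 67) = 0.53 × 53.0800 = 28.1324
delay to age 4: R₀ = 0.53 × (0.62 × 67) = 0.53 × 41.5400 = 22.0162
Higher: breed at age 3 (28.1324).

28.13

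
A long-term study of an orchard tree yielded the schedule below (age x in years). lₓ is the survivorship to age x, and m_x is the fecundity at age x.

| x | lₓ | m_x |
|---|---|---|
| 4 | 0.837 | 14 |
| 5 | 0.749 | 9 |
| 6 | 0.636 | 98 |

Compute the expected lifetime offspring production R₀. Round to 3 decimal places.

R₀ = Σ lₓ m_x:
  age 4: 0.837 × 14 = 11.7180
  age 5: 0.749 × 9 = 6.7410
  age 6: 0.636 × 98 = 62.3280
R₀ = 11.7180 + 6.7410 + 62.3280 = 80.7870

80.787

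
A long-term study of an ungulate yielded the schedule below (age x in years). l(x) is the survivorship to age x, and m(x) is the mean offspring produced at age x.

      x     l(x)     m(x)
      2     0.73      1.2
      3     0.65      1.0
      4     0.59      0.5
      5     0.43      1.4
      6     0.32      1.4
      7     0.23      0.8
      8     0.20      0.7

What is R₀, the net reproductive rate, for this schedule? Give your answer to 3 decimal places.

R₀ = Σ l(x) m(x):
  age 2: 0.73 × 1.2 = 0.8760
  age 3: 0.65 × 1.0 = 0.6500
  age 4: 0.59 × 0.5 = 0.2950
  age 5: 0.43 × 1.4 = 0.6020
  age 6: 0.32 × 1.4 = 0.4480
  age 7: 0.23 × 0.8 = 0.1840
  age 8: 0.20 × 0.7 = 0.1400
R₀ = 0.8760 + 0.6500 + 0.2950 + 0.6020 + 0.4480 + 0.1840 + 0.1400 = 3.1950

3.195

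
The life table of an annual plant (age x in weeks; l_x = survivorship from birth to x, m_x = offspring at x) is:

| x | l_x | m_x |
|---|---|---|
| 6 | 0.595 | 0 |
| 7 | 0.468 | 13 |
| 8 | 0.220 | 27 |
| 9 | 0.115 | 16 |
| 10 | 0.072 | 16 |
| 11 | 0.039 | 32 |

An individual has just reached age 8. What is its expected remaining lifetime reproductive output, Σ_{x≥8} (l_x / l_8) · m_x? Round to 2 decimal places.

l_8 = 0.220. Conditional survival from age 8 to x is l_x / l_8.
  x=8: (0.220/0.220) × 27 = 27.0000
  x=9: (0.115/0.220) × 16 = 8.3636
  x=10: (0.072/0.220) × 16 = 5.2364
  x=11: (0.039/0.220) × 32 = 5.6727
Sum = 27.0000 + 8.3636 + 5.2364 + 5.6727 = 46.2727

46.27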